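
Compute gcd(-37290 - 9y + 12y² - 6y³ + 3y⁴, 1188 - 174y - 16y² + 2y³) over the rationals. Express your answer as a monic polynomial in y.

By polynomial division,
  3y⁴ - 6y³ + 12y² - 9y - 37290 = ((3/2)y + 9)(2y³ - 16y² - 174y + 1188) + (417y² - 225y - 47982)
  2y³ - 16y² - 174y + 1188 = ((2/417)y - 2074/57963)(417y² - 225y - 47982) + ((928928/19321)y - 10218208/19321)
  417y² - 225y - 47982 = ((8056857/928928)y + 42139101/464464)((928928/19321)y - 10218208/19321) + (0)
Last nonzero remainder: (928928/19321)y - 10218208/19321. Dividing through by 928928/19321 gives the monic gcd y - 11.

-11 + y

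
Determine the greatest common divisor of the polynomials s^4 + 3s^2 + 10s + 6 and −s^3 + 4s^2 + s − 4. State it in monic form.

Apply the Euclidean algorithm:
  s^4 + 3s^2 + 10s + 6 = (−s − 4)(−s^3 + 4s^2 + s − 4) + (20s^2 + 10s − 10)
  −s^3 + 4s^2 + s − 4 = (−(1/20)s + 9/40)(20s^2 + 10s − 10) + (−(7/4)s − 7/4)
  20s^2 + 10s − 10 = (−(80/7)s + 40/7)(−(7/4)s − 7/4) + (0)
Last nonzero remainder: −(7/4)s − 7/4. Dividing through by −7/4 gives the monic gcd s + 1.

s + 1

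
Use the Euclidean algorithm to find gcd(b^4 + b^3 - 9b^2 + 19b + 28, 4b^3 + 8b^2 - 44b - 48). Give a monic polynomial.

Apply the Euclidean algorithm:
  b^4 + b^3 - 9b^2 + 19b + 28 = ((1/4)b - 1/4)(4b^3 + 8b^2 - 44b - 48) + (4b^2 + 20b + 16)
  4b^3 + 8b^2 - 44b - 48 = (b - 3)(4b^2 + 20b + 16) + (0)
Last nonzero remainder: 4b^2 + 20b + 16. Dividing through by 4 gives the monic gcd b^2 + 5b + 4.

b^2 + 5b + 4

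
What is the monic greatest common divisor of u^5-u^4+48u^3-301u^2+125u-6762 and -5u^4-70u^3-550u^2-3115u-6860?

u^2+3u+49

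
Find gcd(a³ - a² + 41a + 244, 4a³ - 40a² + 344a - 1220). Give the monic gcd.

a² - 5a + 61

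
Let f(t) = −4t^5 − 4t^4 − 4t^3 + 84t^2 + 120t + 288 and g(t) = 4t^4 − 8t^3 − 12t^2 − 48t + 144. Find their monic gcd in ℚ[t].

t^3 − 3t − 18

By polynomial division,
  −4t^5 − 4t^4 − 4t^3 + 84t^2 + 120t + 288 = (−t − 3)(4t^4 − 8t^3 − 12t^2 − 48t + 144) + (−40t^3 + 120t + 720)
  4t^4 − 8t^3 − 12t^2 − 48t + 144 = (−(1/10)t + 1/5)(−40t^3 + 120t + 720) + (0)
Last nonzero remainder: −40t^3 + 120t + 720. Dividing through by −40 gives the monic gcd t^3 − 3t − 18.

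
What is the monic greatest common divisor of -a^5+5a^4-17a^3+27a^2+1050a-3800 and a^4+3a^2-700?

a^2-25

Repeated division with remainder:
  -a^5+5a^4-17a^3+27a^2+1050a-3800 = (-a+5)(a^4+3a^2-700) + (-14a^3+12a^2+350a-300)
  a^4+3a^2-700 = (-(1/14)a-3/49)(-14a^3+12a^2+350a-300) + ((1408/49)a^2-35200/49)
  -14a^3+12a^2+350a-300 = (-(343/704)a+147/352)((1408/49)a^2-35200/49) + (0)
Last nonzero remainder: (1408/49)a^2-35200/49. Dividing through by 1408/49 gives the monic gcd a^2-25.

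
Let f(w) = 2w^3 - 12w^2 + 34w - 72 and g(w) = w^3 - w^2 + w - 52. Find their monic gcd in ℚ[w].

w - 4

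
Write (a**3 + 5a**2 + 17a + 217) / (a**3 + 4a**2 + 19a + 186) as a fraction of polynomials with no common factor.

(a + 7)/(a + 6)

Apply the Euclidean algorithm:
  a**3 + 5a**2 + 17a + 217 = (a**3 + 4a**2 + 19a + 186) + (a**2 − 2a + 31)
  a**3 + 4a**2 + 19a + 186 = (a + 6)(a**2 − 2a + 31) + (0)
The last nonzero remainder a**2 − 2a + 31 is already monic.
Cancel a**2 − 2a + 31 from numerator and denominator to get the reduced form.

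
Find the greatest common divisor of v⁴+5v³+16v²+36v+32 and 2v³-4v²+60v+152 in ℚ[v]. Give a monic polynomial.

By polynomial division,
  v⁴+5v³+16v²+36v+32 = ((1/2)v+7/2)(2v³-4v²+60v+152) + (-250v-500)
  2v³-4v²+60v+152 = (-(1/125)v²+(4/125)v-38/125)(-250v-500) + (0)
Last nonzero remainder: -250v-500. Dividing through by -250 gives the monic gcd v+2.

v+2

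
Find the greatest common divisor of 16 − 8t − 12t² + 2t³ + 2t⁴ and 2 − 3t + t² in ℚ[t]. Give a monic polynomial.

2 − 3t + t²

Euclidean algorithm in ℚ[t]:
  2t⁴ + 2t³ − 12t² − 8t + 16 = (2t² + 8t + 8)(t² − 3t + 2) + (0)
The last nonzero remainder t² − 3t + 2 is already monic.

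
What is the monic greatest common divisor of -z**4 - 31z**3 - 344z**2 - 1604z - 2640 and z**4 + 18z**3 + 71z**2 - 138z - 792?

z**3 + 21z**2 + 134z + 264

Repeated division with remainder:
  -z**4 - 31z**3 - 344z**2 - 1604z - 2640 = (-1)(z**4 + 18z**3 + 71z**2 - 138z - 792) + (-13z**3 - 273z**2 - 1742z - 3432)
  z**4 + 18z**3 + 71z**2 - 138z - 792 = (-(1/13)z + 3/13)(-13z**3 - 273z**2 - 1742z - 3432) + (0)
Last nonzero remainder: -13z**3 - 273z**2 - 1742z - 3432. Dividing through by -13 gives the monic gcd z**3 + 21z**2 + 134z + 264.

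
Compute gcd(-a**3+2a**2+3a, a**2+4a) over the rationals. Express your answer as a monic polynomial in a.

a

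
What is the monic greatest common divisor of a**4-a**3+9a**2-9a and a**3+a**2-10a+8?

Apply the Euclidean algorithm:
  a**4-a**3+9a**2-9a = (a-2)(a**3+a**2-10a+8) + (21a**2-37a+16)
  a**3+a**2-10a+8 = ((1/21)a+58/441)(21a**2-37a+16) + (-(2600/441)a+2600/441)
  21a**2-37a+16 = (-(9261/2600)a+882/325)(-(2600/441)a+2600/441) + (0)
Last nonzero remainder: -(2600/441)a+2600/441. Dividing through by -2600/441 gives the monic gcd a-1.

a-1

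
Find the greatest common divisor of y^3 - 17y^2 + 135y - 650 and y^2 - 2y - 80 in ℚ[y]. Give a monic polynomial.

By polynomial division,
  y^3 - 17y^2 + 135y - 650 = (y - 15)(y^2 - 2y - 80) + (185y - 1850)
  y^2 - 2y - 80 = ((1/185)y + 8/185)(185y - 1850) + (0)
Last nonzero remainder: 185y - 1850. Dividing through by 185 gives the monic gcd y - 10.

y - 10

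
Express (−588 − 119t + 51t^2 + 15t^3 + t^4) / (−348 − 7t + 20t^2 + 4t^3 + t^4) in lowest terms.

Repeated division with remainder:
  t^4 + 15t^3 + 51t^2 − 119t − 588 = (t^4 + 4t^3 + 20t^2 − 7t − 348) + (11t^3 + 31t^2 − 112t − 240)
  t^4 + 4t^3 + 20t^2 − 7t − 348 = ((1/11)t + 13/121)(11t^3 + 31t^2 − 112t − 240) + ((3249/121)t^2 + (3249/121)t − 38988/121)
  11t^3 + 31t^2 − 112t − 240 = ((1331/3249)t + 2420/3249)((3249/121)t^2 + (3249/121)t − 38988/121) + (0)
Last nonzero remainder: (3249/121)t^2 + (3249/121)t − 38988/121. Dividing through by 3249/121 gives the monic gcd t^2 + t − 12.
Cancel t^2 + t − 12 from numerator and denominator to get the reduced form.

(49 + 14t + t^2)/(29 + 3t + t^2)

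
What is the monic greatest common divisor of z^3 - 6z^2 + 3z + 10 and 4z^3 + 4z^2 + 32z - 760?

Repeated division with remainder:
  z^3 - 6z^2 + 3z + 10 = (1/4)(4z^3 + 4z^2 + 32z - 760) + (-7z^2 - 5z + 200)
  4z^3 + 4z^2 + 32z - 760 = (-(4/7)z - 8/49)(-7z^2 - 5z + 200) + ((7128/49)z - 35640/49)
  -7z^2 - 5z + 200 = (-(343/7128)z - 245/891)((7128/49)z - 35640/49) + (0)
Last nonzero remainder: (7128/49)z - 35640/49. Dividing through by 7128/49 gives the monic gcd z - 5.

z - 5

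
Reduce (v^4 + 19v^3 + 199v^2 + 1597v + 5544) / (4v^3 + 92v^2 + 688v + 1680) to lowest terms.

Repeated division with remainder:
  v^4 + 19v^3 + 199v^2 + 1597v + 5544 = ((1/4)v - 1)(4v^3 + 92v^2 + 688v + 1680) + (119v^2 + 1865v + 7224)
  4v^3 + 92v^2 + 688v + 1680 = ((4/119)v + 3488/14161)(119v^2 + 1865v + 7224) + (-(200976/14161)v - 200976/2023)
  119v^2 + 1865v + 7224 = (-(1685159/200976)v - 608923/8374)(-(200976/14161)v - 200976/2023) + (0)
Last nonzero remainder: -(200976/14161)v - 200976/2023. Dividing through by -200976/14161 gives the monic gcd v + 7.
Cancel v + 7 from numerator and denominator to get the reduced form.

(v^3 + 12v^2 + 115v + 792)/(4v^2 + 64v + 240)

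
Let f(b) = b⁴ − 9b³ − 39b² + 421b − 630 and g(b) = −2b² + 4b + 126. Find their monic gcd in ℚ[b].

b² − 2b − 63

By polynomial division,
  b⁴ − 9b³ − 39b² + 421b − 630 = (−(1/2)b² + (7/2)b − 5)(−2b² + 4b + 126) + (0)
Last nonzero remainder: −2b² + 4b + 126. Dividing through by −2 gives the monic gcd b² − 2b − 63.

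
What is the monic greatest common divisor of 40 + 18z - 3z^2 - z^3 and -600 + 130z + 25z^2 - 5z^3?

-20 + z + z^2

By polynomial division,
  -z^3 - 3z^2 + 18z + 40 = (1/5)(-5z^3 + 25z^2 + 130z - 600) + (-8z^2 - 8z + 160)
  -5z^3 + 25z^2 + 130z - 600 = ((5/8)z - 15/4)(-8z^2 - 8z + 160) + (0)
Last nonzero remainder: -8z^2 - 8z + 160. Dividing through by -8 gives the monic gcd z^2 + z - 20.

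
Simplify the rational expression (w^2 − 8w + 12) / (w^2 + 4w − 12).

(w − 6)/(w + 6)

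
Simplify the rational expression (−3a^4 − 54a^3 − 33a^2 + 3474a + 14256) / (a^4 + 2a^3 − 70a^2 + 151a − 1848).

(−3a^2 − 45a − 162)/(a^2 − a + 21)

By polynomial division,
  −3a^4 − 54a^3 − 33a^2 + 3474a + 14256 = (−3)(a^4 + 2a^3 − 70a^2 + 151a − 1848) + (−48a^3 − 243a^2 + 3927a + 8712)
  a^4 + 2a^3 − 70a^2 + 151a − 1848 = (−(1/48)a + 49/768)(−48a^3 − 243a^2 + 3927a + 8712) + ((6993/256)a^2 + (20979/256)a − 76923/32)
  −48a^3 − 243a^2 + 3927a + 8712 = (−(4096/2331)a − 2816/777)((6993/256)a^2 + (20979/256)a − 76923/32) + (0)
Last nonzero remainder: (6993/256)a^2 + (20979/256)a − 76923/32. Dividing through by 6993/256 gives the monic gcd a^2 + 3a − 88.
Cancel a^2 + 3a − 88 from numerator and denominator to get the reduced form.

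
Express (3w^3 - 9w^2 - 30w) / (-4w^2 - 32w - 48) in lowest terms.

(-3w^2 + 15w)/(4w + 24)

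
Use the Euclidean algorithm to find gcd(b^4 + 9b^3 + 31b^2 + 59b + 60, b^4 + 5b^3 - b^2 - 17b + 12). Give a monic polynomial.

Repeated division with remainder:
  b^4 + 9b^3 + 31b^2 + 59b + 60 = (b^4 + 5b^3 - b^2 - 17b + 12) + (4b^3 + 32b^2 + 76b + 48)
  b^4 + 5b^3 - b^2 - 17b + 12 = ((1/4)b - 3/4)(4b^3 + 32b^2 + 76b + 48) + (4b^2 + 28b + 48)
  4b^3 + 32b^2 + 76b + 48 = (b + 1)(4b^2 + 28b + 48) + (0)
Last nonzero remainder: 4b^2 + 28b + 48. Dividing through by 4 gives the monic gcd b^2 + 7b + 12.

b^2 + 7b + 12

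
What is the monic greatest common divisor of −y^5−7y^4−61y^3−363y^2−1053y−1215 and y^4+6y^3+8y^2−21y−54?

y^3+8y^2+24y+27

By polynomial division,
  −y^5−7y^4−61y^3−363y^2−1053y−1215 = (−y−1)(y^4+6y^3+8y^2−21y−54) + (−47y^3−376y^2−1128y−1269)
  y^4+6y^3+8y^2−21y−54 = (−(1/47)y+2/47)(−47y^3−376y^2−1128y−1269) + (0)
Last nonzero remainder: −47y^3−376y^2−1128y−1269. Dividing through by −47 gives the monic gcd y^3+8y^2+24y+27.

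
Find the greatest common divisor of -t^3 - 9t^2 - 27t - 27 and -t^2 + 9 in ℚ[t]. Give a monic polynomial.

Apply the Euclidean algorithm:
  -t^3 - 9t^2 - 27t - 27 = (t + 9)(-t^2 + 9) + (-36t - 108)
  -t^2 + 9 = ((1/36)t - 1/12)(-36t - 108) + (0)
Last nonzero remainder: -36t - 108. Dividing through by -36 gives the monic gcd t + 3.

t + 3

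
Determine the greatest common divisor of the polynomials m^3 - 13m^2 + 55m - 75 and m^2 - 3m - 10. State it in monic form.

Apply the Euclidean algorithm:
  m^3 - 13m^2 + 55m - 75 = (m - 10)(m^2 - 3m - 10) + (35m - 175)
  m^2 - 3m - 10 = ((1/35)m + 2/35)(35m - 175) + (0)
Last nonzero remainder: 35m - 175. Dividing through by 35 gives the monic gcd m - 5.

m - 5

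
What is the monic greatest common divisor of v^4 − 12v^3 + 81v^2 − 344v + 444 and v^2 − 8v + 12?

By polynomial division,
  v^4 − 12v^3 + 81v^2 − 344v + 444 = (v^2 − 4v + 37)(v^2 − 8v + 12) + (0)
The last nonzero remainder v^2 − 8v + 12 is already monic.

v^2 − 8v + 12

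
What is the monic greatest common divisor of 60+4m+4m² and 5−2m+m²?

By polynomial division,
  4m²+4m+60 = (4)(m²−2m+5) + (12m+40)
  m²−2m+5 = ((1/12)m−4/9)(12m+40) + (205/9)
  12m+40 = ((108/205)m+72/41)(205/9) + (0)
The last nonzero remainder is the constant 205/9, so the polynomials are coprime and gcd = 1.

1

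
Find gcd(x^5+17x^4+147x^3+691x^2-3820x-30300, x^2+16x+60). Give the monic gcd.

x^2+16x+60

Apply the Euclidean algorithm:
  x^5+17x^4+147x^3+691x^2-3820x-30300 = (x^3+x^2+71x-505)(x^2+16x+60) + (0)
The last nonzero remainder x^2+16x+60 is already monic.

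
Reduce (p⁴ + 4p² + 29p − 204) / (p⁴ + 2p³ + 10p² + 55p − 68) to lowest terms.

Apply the Euclidean algorithm:
  p⁴ + 4p² + 29p − 204 = (p⁴ + 2p³ + 10p² + 55p − 68) + (−2p³ − 6p² − 26p − 136)
  p⁴ + 2p³ + 10p² + 55p − 68 = (−(1/2)p + 1/2)(−2p³ − 6p² − 26p − 136) + (0)
Last nonzero remainder: −2p³ − 6p² − 26p − 136. Dividing through by −2 gives the monic gcd p³ + 3p² + 13p + 68.
Cancel p³ + 3p² + 13p + 68 from numerator and denominator to get the reduced form.

(p − 3)/(p − 1)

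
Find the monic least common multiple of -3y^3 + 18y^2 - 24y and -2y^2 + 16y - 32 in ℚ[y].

y^4 - 10y^3 + 32y^2 - 32y

Apply the Euclidean algorithm:
  -3y^3 + 18y^2 - 24y = ((3/2)y + 3)(-2y^2 + 16y - 32) + (-24y + 96)
  -2y^2 + 16y - 32 = ((1/12)y - 1/3)(-24y + 96) + (0)
Last nonzero remainder: -24y + 96. Dividing through by -24 gives the monic gcd y - 4.
Then lcm(f, g) = f·g / gcd(f, g); expanding and making the result monic gives the answer.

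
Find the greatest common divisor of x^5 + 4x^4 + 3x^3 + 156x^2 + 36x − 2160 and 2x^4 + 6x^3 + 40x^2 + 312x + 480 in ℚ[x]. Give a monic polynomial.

x^3 + x^2 + 18x + 120

By polynomial division,
  x^5 + 4x^4 + 3x^3 + 156x^2 + 36x − 2160 = ((1/2)x + 1/2)(2x^4 + 6x^3 + 40x^2 + 312x + 480) + (−20x^3 − 20x^2 − 360x − 2400)
  2x^4 + 6x^3 + 40x^2 + 312x + 480 = (−(1/10)x − 1/5)(−20x^3 − 20x^2 − 360x − 2400) + (0)
Last nonzero remainder: −20x^3 − 20x^2 − 360x − 2400. Dividing through by −20 gives the monic gcd x^3 + x^2 + 18x + 120.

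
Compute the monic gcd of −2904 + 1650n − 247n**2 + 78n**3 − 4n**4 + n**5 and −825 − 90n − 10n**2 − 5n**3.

Repeated division with remainder:
  n**5 − 4n**4 + 78n**3 − 247n**2 + 1650n − 2904 = (−(1/5)n**2 + (6/5)n − 72/5)(−5n**3 − 10n**2 − 90n − 825) + (−448n**2 + 1344n − 14784)
  −5n**3 − 10n**2 − 90n − 825 = ((5/448)n + 25/448)(−448n**2 + 1344n − 14784) + (0)
Last nonzero remainder: −448n**2 + 1344n − 14784. Dividing through by −448 gives the monic gcd n**2 − 3n + 33.

33 − 3n + n**2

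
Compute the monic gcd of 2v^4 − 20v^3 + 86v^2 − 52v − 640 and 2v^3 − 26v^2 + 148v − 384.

Apply the Euclidean algorithm:
  2v^4 − 20v^3 + 86v^2 − 52v − 640 = (v + 3)(2v^3 − 26v^2 + 148v − 384) + (16v^2 − 112v + 512)
  2v^3 − 26v^2 + 148v − 384 = ((1/8)v − 3/4)(16v^2 − 112v + 512) + (0)
Last nonzero remainder: 16v^2 − 112v + 512. Dividing through by 16 gives the monic gcd v^2 − 7v + 32.

v^2 − 7v + 32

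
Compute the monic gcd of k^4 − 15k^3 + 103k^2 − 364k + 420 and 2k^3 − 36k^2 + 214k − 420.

k − 6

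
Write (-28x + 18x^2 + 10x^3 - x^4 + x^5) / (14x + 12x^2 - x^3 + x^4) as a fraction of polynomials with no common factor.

(-2 + x + x^2)/(1 + x)

Apply the Euclidean algorithm:
  x^5 - x^4 + 10x^3 + 18x^2 - 28x = (x)(x^4 - x^3 + 12x^2 + 14x) + (-2x^3 + 4x^2 - 28x)
  x^4 - x^3 + 12x^2 + 14x = (-(1/2)x - 1/2)(-2x^3 + 4x^2 - 28x) + (0)
Last nonzero remainder: -2x^3 + 4x^2 - 28x. Dividing through by -2 gives the monic gcd x^3 - 2x^2 + 14x.
Cancel x^3 - 2x^2 + 14x from numerator and denominator to get the reduced form.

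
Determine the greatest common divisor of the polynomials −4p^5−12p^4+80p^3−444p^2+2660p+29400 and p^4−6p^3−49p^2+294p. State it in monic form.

Apply the Euclidean algorithm:
  −4p^5−12p^4+80p^3−444p^2+2660p+29400 = (−4p−36)(p^4−6p^3−49p^2+294p) + (−332p^3−1032p^2+13244p+29400)
  p^4−6p^3−49p^2+294p = (−(1/332)p+189/6889)(−332p^3−1032p^2+13244p+29400) + ((132300/6889)p^2+(132300/6889)p−5556600/6889)
  −332p^3−1032p^2+13244p+29400 = (−(571787/33075)p−6889/189)((132300/6889)p^2+(132300/6889)p−5556600/6889) + (0)
Last nonzero remainder: (132300/6889)p^2+(132300/6889)p−5556600/6889. Dividing through by 132300/6889 gives the monic gcd p^2+p−42.

p^2+p−42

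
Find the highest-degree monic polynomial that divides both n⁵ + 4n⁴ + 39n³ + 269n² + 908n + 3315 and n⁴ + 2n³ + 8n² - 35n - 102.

n² + 3n + 17

By polynomial division,
  n⁵ + 4n⁴ + 39n³ + 269n² + 908n + 3315 = (n + 2)(n⁴ + 2n³ + 8n² - 35n - 102) + (27n³ + 288n² + 1080n + 3519)
  n⁴ + 2n³ + 8n² - 35n - 102 = ((1/27)n - 26/81)(27n³ + 288n² + 1080n + 3519) + ((544/9)n² + (544/3)n + 9248/9)
  27n³ + 288n² + 1080n + 3519 = ((243/544)n + 1863/544)((544/9)n² + (544/3)n + 9248/9) + (0)
Last nonzero remainder: (544/9)n² + (544/3)n + 9248/9. Dividing through by 544/9 gives the monic gcd n² + 3n + 17.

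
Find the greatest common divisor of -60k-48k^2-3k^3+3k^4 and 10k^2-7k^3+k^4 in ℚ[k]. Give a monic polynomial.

By polynomial division,
  3k^4-3k^3-48k^2-60k = (3)(k^4-7k^3+10k^2) + (18k^3-78k^2-60k)
  k^4-7k^3+10k^2 = ((1/18)k-4/27)(18k^3-78k^2-60k) + ((16/9)k^2-(80/9)k)
  18k^3-78k^2-60k = ((81/8)k+27/4)((16/9)k^2-(80/9)k) + (0)
Last nonzero remainder: (16/9)k^2-(80/9)k. Dividing through by 16/9 gives the monic gcd k^2-5k.

-5k+k^2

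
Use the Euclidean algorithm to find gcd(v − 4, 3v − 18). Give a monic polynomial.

Repeated division with remainder:
  v − 4 = (1/3)(3v − 18) + (2)
  3v − 18 = ((3/2)v − 9)(2) + (0)
The last nonzero remainder is the constant 2, so the polynomials are coprime and gcd = 1.

1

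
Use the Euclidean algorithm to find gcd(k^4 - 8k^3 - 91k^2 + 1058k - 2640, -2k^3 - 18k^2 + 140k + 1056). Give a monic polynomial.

By polynomial division,
  k^4 - 8k^3 - 91k^2 + 1058k - 2640 = (-(1/2)k + 17/2)(-2k^3 - 18k^2 + 140k + 1056) + (132k^2 + 396k - 11616)
  -2k^3 - 18k^2 + 140k + 1056 = (-(1/66)k - 1/11)(132k^2 + 396k - 11616) + (0)
Last nonzero remainder: 132k^2 + 396k - 11616. Dividing through by 132 gives the monic gcd k^2 + 3k - 88.

k^2 + 3k - 88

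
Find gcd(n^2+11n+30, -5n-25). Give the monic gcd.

n+5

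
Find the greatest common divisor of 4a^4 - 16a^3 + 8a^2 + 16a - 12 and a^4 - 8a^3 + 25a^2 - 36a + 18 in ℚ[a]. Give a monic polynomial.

a^2 - 4a + 3

Apply the Euclidean algorithm:
  4a^4 - 16a^3 + 8a^2 + 16a - 12 = (4)(a^4 - 8a^3 + 25a^2 - 36a + 18) + (16a^3 - 92a^2 + 160a - 84)
  a^4 - 8a^3 + 25a^2 - 36a + 18 = ((1/16)a - 9/64)(16a^3 - 92a^2 + 160a - 84) + ((33/16)a^2 - (33/4)a + 99/16)
  16a^3 - 92a^2 + 160a - 84 = ((256/33)a - 448/33)((33/16)a^2 - (33/4)a + 99/16) + (0)
Last nonzero remainder: (33/16)a^2 - (33/4)a + 99/16. Dividing through by 33/16 gives the monic gcd a^2 - 4a + 3.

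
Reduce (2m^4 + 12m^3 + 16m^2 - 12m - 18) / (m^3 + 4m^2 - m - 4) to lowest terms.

Apply the Euclidean algorithm:
  2m^4 + 12m^3 + 16m^2 - 12m - 18 = (2m + 4)(m^3 + 4m^2 - m - 4) + (2m^2 - 2)
  m^3 + 4m^2 - m - 4 = ((1/2)m + 2)(2m^2 - 2) + (0)
Last nonzero remainder: 2m^2 - 2. Dividing through by 2 gives the monic gcd m^2 - 1.
Cancel m^2 - 1 from numerator and denominator to get the reduced form.

(2m^2 + 12m + 18)/(m + 4)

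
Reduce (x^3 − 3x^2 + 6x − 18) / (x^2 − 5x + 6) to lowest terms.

(x^2 + 6)/(x − 2)

Repeated division with remainder:
  x^3 − 3x^2 + 6x − 18 = (x + 2)(x^2 − 5x + 6) + (10x − 30)
  x^2 − 5x + 6 = ((1/10)x − 1/5)(10x − 30) + (0)
Last nonzero remainder: 10x − 30. Dividing through by 10 gives the monic gcd x − 3.
Cancel x − 3 from numerator and denominator to get the reduced form.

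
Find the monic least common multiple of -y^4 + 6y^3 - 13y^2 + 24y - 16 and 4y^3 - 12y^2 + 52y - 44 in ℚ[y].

Repeated division with remainder:
  -y^4 + 6y^3 - 13y^2 + 24y - 16 = (-(1/4)y + 3/4)(4y^3 - 12y^2 + 52y - 44) + (9y^2 - 26y + 17)
  4y^3 - 12y^2 + 52y - 44 = ((4/9)y - 4/81)(9y^2 - 26y + 17) + ((3496/81)y - 3496/81)
  9y^2 - 26y + 17 = ((729/3496)y - 1377/3496)((3496/81)y - 3496/81) + (0)
Last nonzero remainder: (3496/81)y - 3496/81. Dividing through by 3496/81 gives the monic gcd y - 1.
Then lcm(f, g) = f·g / gcd(f, g); expanding and making the result monic gives the answer.

y^6 - 8y^5 + 36y^4 - 116y^3 + 207y^2 - 296y + 176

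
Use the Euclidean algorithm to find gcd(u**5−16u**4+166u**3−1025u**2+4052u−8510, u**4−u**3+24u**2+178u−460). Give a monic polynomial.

Apply the Euclidean algorithm:
  u**5−16u**4+166u**3−1025u**2+4052u−8510 = (u−15)(u**4−u**3+24u**2+178u−460) + (127u**3−843u**2+7182u−15410)
  u**4−u**3+24u**2+178u−460 = ((1/127)u+716/16129)(127u**3−843u**2+7182u−15410) + ((78570/16129)u**2−(314280/16129)u+3614220/16129)
  127u**3−843u**2+7182u−15410 = ((2048383/78570)u−1080643/15714)((78570/16129)u**2−(314280/16129)u+3614220/16129) + (0)
Last nonzero remainder: (78570/16129)u**2−(314280/16129)u+3614220/16129. Dividing through by 78570/16129 gives the monic gcd u**2−4u+46.

u**2−4u+46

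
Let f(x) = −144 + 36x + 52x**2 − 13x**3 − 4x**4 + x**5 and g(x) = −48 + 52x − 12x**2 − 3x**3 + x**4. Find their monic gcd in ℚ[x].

6 − 5x + x**2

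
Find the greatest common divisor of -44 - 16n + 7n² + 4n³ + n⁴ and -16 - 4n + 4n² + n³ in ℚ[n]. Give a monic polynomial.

Repeated division with remainder:
  n⁴ + 4n³ + 7n² - 16n - 44 = (n)(n³ + 4n² - 4n - 16) + (11n² - 44)
  n³ + 4n² - 4n - 16 = ((1/11)n + 4/11)(11n² - 44) + (0)
Last nonzero remainder: 11n² - 44. Dividing through by 11 gives the monic gcd n² - 4.

-4 + n²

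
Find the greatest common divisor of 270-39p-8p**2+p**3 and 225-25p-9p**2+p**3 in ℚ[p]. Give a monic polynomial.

Apply the Euclidean algorithm:
  p**3-8p**2-39p+270 = (p**3-9p**2-25p+225) + (p**2-14p+45)
  p**3-9p**2-25p+225 = (p+5)(p**2-14p+45) + (0)
The last nonzero remainder p**2-14p+45 is already monic.

45-14p+p**2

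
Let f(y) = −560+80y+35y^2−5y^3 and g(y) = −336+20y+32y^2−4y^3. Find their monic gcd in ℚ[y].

Euclidean algorithm in ℚ[y]:
  −5y^3+35y^2+80y−560 = (5/4)(−4y^3+32y^2+20y−336) + (−5y^2+55y−140)
  −4y^3+32y^2+20y−336 = ((4/5)y+12/5)(−5y^2+55y−140) + (0)
Last nonzero remainder: −5y^2+55y−140. Dividing through by −5 gives the monic gcd y^2−11y+28.

28−11y+y^2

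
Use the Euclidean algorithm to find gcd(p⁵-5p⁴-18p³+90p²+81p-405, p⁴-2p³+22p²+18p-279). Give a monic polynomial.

Apply the Euclidean algorithm:
  p⁵-5p⁴-18p³+90p²+81p-405 = (p-3)(p⁴-2p³+22p²+18p-279) + (-46p³+138p²+414p-1242)
  p⁴-2p³+22p²+18p-279 = (-(1/46)p-1/46)(-46p³+138p²+414p-1242) + (34p²-306)
  -46p³+138p²+414p-1242 = (-(23/17)p+69/17)(34p²-306) + (0)
Last nonzero remainder: 34p²-306. Dividing through by 34 gives the monic gcd p²-9.

p²-9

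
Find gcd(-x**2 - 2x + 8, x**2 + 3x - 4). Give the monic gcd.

x + 4

Apply the Euclidean algorithm:
  -x**2 - 2x + 8 = (-1)(x**2 + 3x - 4) + (x + 4)
  x**2 + 3x - 4 = (x - 1)(x + 4) + (0)
The last nonzero remainder x + 4 is already monic.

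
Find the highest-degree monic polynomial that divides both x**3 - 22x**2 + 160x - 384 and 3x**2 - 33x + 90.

x - 6

Apply the Euclidean algorithm:
  x**3 - 22x**2 + 160x - 384 = ((1/3)x - 11/3)(3x**2 - 33x + 90) + (9x - 54)
  3x**2 - 33x + 90 = ((1/3)x - 5/3)(9x - 54) + (0)
Last nonzero remainder: 9x - 54. Dividing through by 9 gives the monic gcd x - 6.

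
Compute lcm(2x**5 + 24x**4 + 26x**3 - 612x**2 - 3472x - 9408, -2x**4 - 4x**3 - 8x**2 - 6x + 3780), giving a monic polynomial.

x**7 + 13x**6 + 70x**5 + 247x**4 - 1457x**3 - 20210x**2 - 82824x - 211680

Euclidean algorithm in ℚ[x]:
  2x**5 + 24x**4 + 26x**3 - 612x**2 - 3472x - 9408 = (-x - 10)(-2x**4 - 4x**3 - 8x**2 - 6x + 3780) + (-22x**3 - 698x**2 + 248x + 28392)
  -2x**4 - 4x**3 - 8x**2 - 6x + 3780 = ((1/11)x - 327/121)(-22x**3 - 698x**2 + 248x + 28392) + (-(231942/121)x**2 - (231942/121)x + 9741564/121)
  -22x**3 - 698x**2 + 248x + 28392 = ((1331/115971)x + 40898/115971)(-(231942/121)x**2 - (231942/121)x + 9741564/121) + (0)
Last nonzero remainder: -(231942/121)x**2 - (231942/121)x + 9741564/121. Dividing through by -231942/121 gives the monic gcd x**2 + x - 42.
Then lcm(f, g) = f·g / gcd(f, g); expanding and making the result monic gives the answer.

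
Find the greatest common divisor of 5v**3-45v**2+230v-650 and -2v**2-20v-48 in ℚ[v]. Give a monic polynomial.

Apply the Euclidean algorithm:
  5v**3-45v**2+230v-650 = (-(5/2)v+95/2)(-2v**2-20v-48) + (1060v+1630)
  -2v**2-20v-48 = (-(1/530)v-897/56180)(1060v+1630) + (-123453/5618)
  1060v+1630 = (-(5955080/123453)v-9157340/123453)(-123453/5618) + (0)
The last nonzero remainder is the constant -123453/5618, so the polynomials are coprime and gcd = 1.

1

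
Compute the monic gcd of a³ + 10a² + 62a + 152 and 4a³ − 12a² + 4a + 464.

Repeated division with remainder:
  a³ + 10a² + 62a + 152 = (1/4)(4a³ − 12a² + 4a + 464) + (13a² + 61a + 36)
  4a³ − 12a² + 4a + 464 = ((4/13)a − 400/169)(13a² + 61a + 36) + ((23204/169)a + 92816/169)
  13a² + 61a + 36 = ((2197/23204)a + 1521/23204)((23204/169)a + 92816/169) + (0)
Last nonzero remainder: (23204/169)a + 92816/169. Dividing through by 23204/169 gives the monic gcd a + 4.

a + 4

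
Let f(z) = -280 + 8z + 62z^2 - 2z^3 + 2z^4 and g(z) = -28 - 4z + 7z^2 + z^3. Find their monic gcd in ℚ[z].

By polynomial division,
  2z^4 - 2z^3 + 62z^2 + 8z - 280 = (2z - 16)(z^3 + 7z^2 - 4z - 28) + (182z^2 - 728)
  z^3 + 7z^2 - 4z - 28 = ((1/182)z + 1/26)(182z^2 - 728) + (0)
Last nonzero remainder: 182z^2 - 728. Dividing through by 182 gives the monic gcd z^2 - 4.

-4 + z^2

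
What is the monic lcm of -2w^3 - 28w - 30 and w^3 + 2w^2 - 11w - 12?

Euclidean algorithm in ℚ[w]:
  -2w^3 - 28w - 30 = (-2)(w^3 + 2w^2 - 11w - 12) + (4w^2 - 50w - 54)
  w^3 + 2w^2 - 11w - 12 = ((1/4)w + 29/8)(4w^2 - 50w - 54) + ((735/4)w + 735/4)
  4w^2 - 50w - 54 = ((16/735)w - 72/245)((735/4)w + 735/4) + (0)
Last nonzero remainder: (735/4)w + 735/4. Dividing through by 735/4 gives the monic gcd w + 1.
Then lcm(f, g) = f·g / gcd(f, g); expanding and making the result monic gives the answer.

w^5 + w^4 + 2w^3 + 29w^2 - 153w - 180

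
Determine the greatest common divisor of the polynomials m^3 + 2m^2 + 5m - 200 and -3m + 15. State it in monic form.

m - 5

Euclidean algorithm in ℚ[m]:
  m^3 + 2m^2 + 5m - 200 = (-(1/3)m^2 - (7/3)m - 40/3)(-3m + 15) + (0)
Last nonzero remainder: -3m + 15. Dividing through by -3 gives the monic gcd m - 5.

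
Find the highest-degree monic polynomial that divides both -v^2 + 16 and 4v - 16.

Repeated division with remainder:
  -v^2 + 16 = (-(1/4)v - 1)(4v - 16) + (0)
Last nonzero remainder: 4v - 16. Dividing through by 4 gives the monic gcd v - 4.

v - 4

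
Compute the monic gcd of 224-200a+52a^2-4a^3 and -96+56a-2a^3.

Euclidean algorithm in ℚ[a]:
  -4a^3+52a^2-200a+224 = (2)(-2a^3+56a-96) + (52a^2-312a+416)
  -2a^3+56a-96 = (-(1/26)a-3/13)(52a^2-312a+416) + (0)
Last nonzero remainder: 52a^2-312a+416. Dividing through by 52 gives the monic gcd a^2-6a+8.

8-6a+a^2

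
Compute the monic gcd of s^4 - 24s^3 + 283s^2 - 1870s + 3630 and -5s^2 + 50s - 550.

s^2 - 10s + 110

Euclidean algorithm in ℚ[s]:
  s^4 - 24s^3 + 283s^2 - 1870s + 3630 = (-(1/5)s^2 + (14/5)s - 33/5)(-5s^2 + 50s - 550) + (0)
Last nonzero remainder: -5s^2 + 50s - 550. Dividing through by -5 gives the monic gcd s^2 - 10s + 110.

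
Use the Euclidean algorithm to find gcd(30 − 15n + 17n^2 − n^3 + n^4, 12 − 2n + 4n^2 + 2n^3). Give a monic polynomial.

2 − n + n^2

Apply the Euclidean algorithm:
  n^4 − n^3 + 17n^2 − 15n + 30 = ((1/2)n − 3/2)(2n^3 + 4n^2 − 2n + 12) + (24n^2 − 24n + 48)
  2n^3 + 4n^2 − 2n + 12 = ((1/12)n + 1/4)(24n^2 − 24n + 48) + (0)
Last nonzero remainder: 24n^2 − 24n + 48. Dividing through by 24 gives the monic gcd n^2 − n + 2.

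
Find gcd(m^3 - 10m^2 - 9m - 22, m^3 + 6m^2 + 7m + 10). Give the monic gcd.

Repeated division with remainder:
  m^3 - 10m^2 - 9m - 22 = (m^3 + 6m^2 + 7m + 10) + (-16m^2 - 16m - 32)
  m^3 + 6m^2 + 7m + 10 = (-(1/16)m - 5/16)(-16m^2 - 16m - 32) + (0)
Last nonzero remainder: -16m^2 - 16m - 32. Dividing through by -16 gives the monic gcd m^2 + m + 2.

m^2 + m + 2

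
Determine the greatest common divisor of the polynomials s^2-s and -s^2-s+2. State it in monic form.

By polynomial division,
  s^2-s = (-1)(-s^2-s+2) + (-2s+2)
  -s^2-s+2 = ((1/2)s+1)(-2s+2) + (0)
Last nonzero remainder: -2s+2. Dividing through by -2 gives the monic gcd s-1.

s-1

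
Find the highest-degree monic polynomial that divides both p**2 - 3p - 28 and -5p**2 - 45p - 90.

1

Euclidean algorithm in ℚ[p]:
  p**2 - 3p - 28 = (-1/5)(-5p**2 - 45p - 90) + (-12p - 46)
  -5p**2 - 45p - 90 = ((5/12)p + 155/72)(-12p - 46) + (325/36)
  -12p - 46 = (-(432/325)p - 1656/325)(325/36) + (0)
The last nonzero remainder is the constant 325/36, so the polynomials are coprime and gcd = 1.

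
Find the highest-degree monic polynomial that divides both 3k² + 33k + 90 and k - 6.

1

Apply the Euclidean algorithm:
  3k² + 33k + 90 = (3k + 51)(k - 6) + (396)
  k - 6 = ((1/396)k - 1/66)(396) + (0)
The last nonzero remainder is the constant 396, so the polynomials are coprime and gcd = 1.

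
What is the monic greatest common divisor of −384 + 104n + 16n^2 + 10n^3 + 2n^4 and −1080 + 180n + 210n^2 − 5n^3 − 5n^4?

By polynomial division,
  2n^4 + 10n^3 + 16n^2 + 104n − 384 = (−2/5)(−5n^4 − 5n^3 + 210n^2 + 180n − 1080) + (8n^3 + 100n^2 + 176n − 816)
  −5n^4 − 5n^3 + 210n^2 + 180n − 1080 = (−(5/8)n + 115/16)(8n^3 + 100n^2 + 176n − 816) + (−(1595/4)n^2 − 1595n + 4785)
  8n^3 + 100n^2 + 176n − 816 = (−(32/1595)n − 272/1595)(−(1595/4)n^2 − 1595n + 4785) + (0)
Last nonzero remainder: −(1595/4)n^2 − 1595n + 4785. Dividing through by −1595/4 gives the monic gcd n^2 + 4n − 12.

−12 + 4n + n^2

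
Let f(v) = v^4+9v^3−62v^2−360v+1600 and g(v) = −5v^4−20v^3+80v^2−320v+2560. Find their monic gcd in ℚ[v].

By polynomial division,
  v^4+9v^3−62v^2−360v+1600 = (−1/5)(−5v^4−20v^3+80v^2−320v+2560) + (5v^3−46v^2−424v+2112)
  −5v^4−20v^3+80v^2−320v+2560 = (−v−66/5)(5v^3−46v^2−424v+2112) + (−(4756/5)v^2−(19024/5)v+152192/5)
  5v^3−46v^2−424v+2112 = (−(25/4756)v+165/2378)(−(4756/5)v^2−(19024/5)v+152192/5) + (0)
Last nonzero remainder: −(4756/5)v^2−(19024/5)v+152192/5. Dividing through by −4756/5 gives the monic gcd v^2+4v−32.

v^2+4v−32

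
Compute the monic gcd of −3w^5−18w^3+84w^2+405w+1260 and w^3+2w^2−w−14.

w^2+4w+7

By polynomial division,
  −3w^5−18w^3+84w^2+405w+1260 = (−3w^2+6w−33)(w^3+2w^2−w−14) + (114w^2+456w+798)
  w^3+2w^2−w−14 = ((1/114)w−1/57)(114w^2+456w+798) + (0)
Last nonzero remainder: 114w^2+456w+798. Dividing through by 114 gives the monic gcd w^2+4w+7.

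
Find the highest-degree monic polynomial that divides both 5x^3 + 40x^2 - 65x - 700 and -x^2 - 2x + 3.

1

Repeated division with remainder:
  5x^3 + 40x^2 - 65x - 700 = (-5x - 30)(-x^2 - 2x + 3) + (-110x - 610)
  -x^2 - 2x + 3 = ((1/110)x - 39/1210)(-110x - 610) + (-2016/121)
  -110x - 610 = ((6655/1008)x + 36905/1008)(-2016/121) + (0)
The last nonzero remainder is the constant -2016/121, so the polynomials are coprime and gcd = 1.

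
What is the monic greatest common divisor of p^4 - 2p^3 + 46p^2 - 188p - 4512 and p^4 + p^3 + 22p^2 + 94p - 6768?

p^3 - 8p^2 + 94p - 752

Euclidean algorithm in ℚ[p]:
  p^4 - 2p^3 + 46p^2 - 188p - 4512 = (p^4 + p^3 + 22p^2 + 94p - 6768) + (-3p^3 + 24p^2 - 282p + 2256)
  p^4 + p^3 + 22p^2 + 94p - 6768 = (-(1/3)p - 3)(-3p^3 + 24p^2 - 282p + 2256) + (0)
Last nonzero remainder: -3p^3 + 24p^2 - 282p + 2256. Dividing through by -3 gives the monic gcd p^3 - 8p^2 + 94p - 752.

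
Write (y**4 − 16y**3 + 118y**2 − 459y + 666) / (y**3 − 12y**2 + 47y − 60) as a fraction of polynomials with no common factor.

(y**3 − 13y**2 + 79y − 222)/(y**2 − 9y + 20)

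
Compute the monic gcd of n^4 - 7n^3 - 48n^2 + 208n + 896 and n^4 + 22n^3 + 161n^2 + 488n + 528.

n^2 + 8n + 16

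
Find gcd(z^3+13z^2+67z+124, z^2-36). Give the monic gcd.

1

By polynomial division,
  z^3+13z^2+67z+124 = (z+13)(z^2-36) + (103z+592)
  z^2-36 = ((1/103)z-592/10609)(103z+592) + (-31460/10609)
  103z+592 = (-(1092727/31460)z-1570132/7865)(-31460/10609) + (0)
The last nonzero remainder is the constant -31460/10609, so the polynomials are coprime and gcd = 1.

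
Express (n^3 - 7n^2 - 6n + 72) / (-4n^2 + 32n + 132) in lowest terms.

(-n^2 + 10n - 24)/(4n - 44)

Euclidean algorithm in ℚ[n]:
  n^3 - 7n^2 - 6n + 72 = (-(1/4)n - 1/4)(-4n^2 + 32n + 132) + (35n + 105)
  -4n^2 + 32n + 132 = (-(4/35)n + 44/35)(35n + 105) + (0)
Last nonzero remainder: 35n + 105. Dividing through by 35 gives the monic gcd n + 3.
Cancel n + 3 from numerator and denominator to get the reduced form.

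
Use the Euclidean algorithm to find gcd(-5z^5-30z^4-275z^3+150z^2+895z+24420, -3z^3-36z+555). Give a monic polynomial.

z^2+5z+37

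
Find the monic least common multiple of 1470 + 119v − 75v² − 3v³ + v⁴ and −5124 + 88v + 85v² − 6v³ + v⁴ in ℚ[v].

179340 + 7168v − 8275v² + 128v³ + 62v⁴ − 8v⁵ + v⁶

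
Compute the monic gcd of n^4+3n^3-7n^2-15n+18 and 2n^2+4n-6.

n^2+2n-3

Apply the Euclidean algorithm:
  n^4+3n^3-7n^2-15n+18 = ((1/2)n^2+(1/2)n-3)(2n^2+4n-6) + (0)
Last nonzero remainder: 2n^2+4n-6. Dividing through by 2 gives the monic gcd n^2+2n-3.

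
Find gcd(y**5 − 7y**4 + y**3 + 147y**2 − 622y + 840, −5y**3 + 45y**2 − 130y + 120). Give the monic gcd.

Euclidean algorithm in ℚ[y]:
  y**5 − 7y**4 + y**3 + 147y**2 − 622y + 840 = (−(1/5)y**2 − (2/5)y + 7/5)(−5y**3 + 45y**2 − 130y + 120) + (56y**2 − 392y + 672)
  −5y**3 + 45y**2 − 130y + 120 = (−(5/56)y + 5/28)(56y**2 − 392y + 672) + (0)
Last nonzero remainder: 56y**2 − 392y + 672. Dividing through by 56 gives the monic gcd y**2 − 7y + 12.

y**2 − 7y + 12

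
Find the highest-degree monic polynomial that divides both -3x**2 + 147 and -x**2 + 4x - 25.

Euclidean algorithm in ℚ[x]:
  -3x**2 + 147 = (3)(-x**2 + 4x - 25) + (-12x + 222)
  -x**2 + 4x - 25 = ((1/12)x + 29/24)(-12x + 222) + (-1173/4)
  -12x + 222 = ((16/391)x - 296/391)(-1173/4) + (0)
The last nonzero remainder is the constant -1173/4, so the polynomials are coprime and gcd = 1.

1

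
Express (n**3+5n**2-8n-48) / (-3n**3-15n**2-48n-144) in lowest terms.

(-n**2-n+12)/(3n**2+3n+36)

By polynomial division,
  n**3+5n**2-8n-48 = (-1/3)(-3n**3-15n**2-48n-144) + (-24n-96)
  -3n**3-15n**2-48n-144 = ((1/8)n**2+(1/8)n+3/2)(-24n-96) + (0)
Last nonzero remainder: -24n-96. Dividing through by -24 gives the monic gcd n+4.
Cancel n+4 from numerator and denominator to get the reduced form.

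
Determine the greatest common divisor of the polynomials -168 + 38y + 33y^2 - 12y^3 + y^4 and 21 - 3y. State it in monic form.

Euclidean algorithm in ℚ[y]:
  y^4 - 12y^3 + 33y^2 + 38y - 168 = (-(1/3)y^3 + (5/3)y^2 + (2/3)y - 8)(-3y + 21) + (0)
Last nonzero remainder: -3y + 21. Dividing through by -3 gives the monic gcd y - 7.

-7 + y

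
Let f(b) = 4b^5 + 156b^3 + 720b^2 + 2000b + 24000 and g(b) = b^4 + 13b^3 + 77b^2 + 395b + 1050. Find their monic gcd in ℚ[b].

b^3 + 6b^2 + 35b + 150

Repeated division with remainder:
  4b^5 + 156b^3 + 720b^2 + 2000b + 24000 = (4b − 52)(b^4 + 13b^3 + 77b^2 + 395b + 1050) + (524b^3 + 3144b^2 + 18340b + 78600)
  b^4 + 13b^3 + 77b^2 + 395b + 1050 = ((1/524)b + 7/524)(524b^3 + 3144b^2 + 18340b + 78600) + (0)
Last nonzero remainder: 524b^3 + 3144b^2 + 18340b + 78600. Dividing through by 524 gives the monic gcd b^3 + 6b^2 + 35b + 150.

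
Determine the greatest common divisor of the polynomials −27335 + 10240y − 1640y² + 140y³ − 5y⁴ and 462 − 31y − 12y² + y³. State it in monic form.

77 − 18y + y²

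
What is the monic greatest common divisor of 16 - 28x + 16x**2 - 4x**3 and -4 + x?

Repeated division with remainder:
  -4x**3 + 16x**2 - 28x + 16 = (-4x**2 - 28)(x - 4) + (-96)
  x - 4 = (-(1/96)x + 1/24)(-96) + (0)
The last nonzero remainder is the constant -96, so the polynomials are coprime and gcd = 1.

1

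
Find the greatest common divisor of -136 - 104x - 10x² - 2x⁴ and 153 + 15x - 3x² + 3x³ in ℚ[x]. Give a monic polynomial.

17 - 4x + x²

By polynomial division,
  -2x⁴ - 10x² - 104x - 136 = (-(2/3)x - 2/3)(3x³ - 3x² + 15x + 153) + (-2x² + 8x - 34)
  3x³ - 3x² + 15x + 153 = (-(3/2)x - 9/2)(-2x² + 8x - 34) + (0)
Last nonzero remainder: -2x² + 8x - 34. Dividing through by -2 gives the monic gcd x² - 4x + 17.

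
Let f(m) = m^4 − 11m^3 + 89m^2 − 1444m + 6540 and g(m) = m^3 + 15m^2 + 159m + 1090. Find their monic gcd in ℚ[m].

m^2 + 5m + 109

Euclidean algorithm in ℚ[m]:
  m^4 − 11m^3 + 89m^2 − 1444m + 6540 = (m − 26)(m^3 + 15m^2 + 159m + 1090) + (320m^2 + 1600m + 34880)
  m^3 + 15m^2 + 159m + 1090 = ((1/320)m + 1/32)(320m^2 + 1600m + 34880) + (0)
Last nonzero remainder: 320m^2 + 1600m + 34880. Dividing through by 320 gives the monic gcd m^2 + 5m + 109.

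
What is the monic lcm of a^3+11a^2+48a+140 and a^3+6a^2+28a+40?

a^4+13a^3+70a^2+236a+280

By polynomial division,
  a^3+11a^2+48a+140 = (a^3+6a^2+28a+40) + (5a^2+20a+100)
  a^3+6a^2+28a+40 = ((1/5)a+2/5)(5a^2+20a+100) + (0)
Last nonzero remainder: 5a^2+20a+100. Dividing through by 5 gives the monic gcd a^2+4a+20.
Then lcm(f, g) = f·g / gcd(f, g); expanding and making the result monic gives the answer.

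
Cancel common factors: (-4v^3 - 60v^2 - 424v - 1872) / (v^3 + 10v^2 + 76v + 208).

(-4v - 36)/(v + 4)

Euclidean algorithm in ℚ[v]:
  -4v^3 - 60v^2 - 424v - 1872 = (-4)(v^3 + 10v^2 + 76v + 208) + (-20v^2 - 120v - 1040)
  v^3 + 10v^2 + 76v + 208 = (-(1/20)v - 1/5)(-20v^2 - 120v - 1040) + (0)
Last nonzero remainder: -20v^2 - 120v - 1040. Dividing through by -20 gives the monic gcd v^2 + 6v + 52.
Cancel v^2 + 6v + 52 from numerator and denominator to get the reduced form.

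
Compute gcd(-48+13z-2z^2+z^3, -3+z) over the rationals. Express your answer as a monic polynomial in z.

-3+z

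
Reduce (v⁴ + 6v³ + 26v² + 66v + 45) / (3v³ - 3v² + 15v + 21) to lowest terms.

Repeated division with remainder:
  v⁴ + 6v³ + 26v² + 66v + 45 = ((1/3)v + 7/3)(3v³ - 3v² + 15v + 21) + (28v² + 24v - 4)
  3v³ - 3v² + 15v + 21 = ((3/28)v - 39/196)(28v² + 24v - 4) + ((990/49)v + 990/49)
  28v² + 24v - 4 = ((686/495)v - 98/495)((990/49)v + 990/49) + (0)
Last nonzero remainder: (990/49)v + 990/49. Dividing through by 990/49 gives the monic gcd v + 1.
Cancel v + 1 from numerator and denominator to get the reduced form.

(v³ + 5v² + 21v + 45)/(3v² - 6v + 21)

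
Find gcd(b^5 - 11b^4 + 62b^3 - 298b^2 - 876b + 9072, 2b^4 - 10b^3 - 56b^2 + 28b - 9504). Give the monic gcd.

By polynomial division,
  b^5 - 11b^4 + 62b^3 - 298b^2 - 876b + 9072 = ((1/2)b - 3)(2b^4 - 10b^3 - 56b^2 + 28b - 9504) + (60b^3 - 480b^2 + 3960b - 19440)
  2b^4 - 10b^3 - 56b^2 + 28b - 9504 = ((1/30)b + 1/10)(60b^3 - 480b^2 + 3960b - 19440) + (-140b^2 + 280b - 7560)
  60b^3 - 480b^2 + 3960b - 19440 = (-(3/7)b + 18/7)(-140b^2 + 280b - 7560) + (0)
Last nonzero remainder: -140b^2 + 280b - 7560. Dividing through by -140 gives the monic gcd b^2 - 2b + 54.

b^2 - 2b + 54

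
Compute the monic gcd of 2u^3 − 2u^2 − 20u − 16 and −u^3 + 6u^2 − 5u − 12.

Apply the Euclidean algorithm:
  2u^3 − 2u^2 − 20u − 16 = (−2)(−u^3 + 6u^2 − 5u − 12) + (10u^2 − 30u − 40)
  −u^3 + 6u^2 − 5u − 12 = (−(1/10)u + 3/10)(10u^2 − 30u − 40) + (0)
Last nonzero remainder: 10u^2 − 30u − 40. Dividing through by 10 gives the monic gcd u^2 − 3u − 4.

u^2 − 3u − 4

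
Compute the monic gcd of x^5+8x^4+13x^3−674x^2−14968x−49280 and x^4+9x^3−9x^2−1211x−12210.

Apply the Euclidean algorithm:
  x^5+8x^4+13x^3−674x^2−14968x−49280 = (x−1)(x^4+9x^3−9x^2−1211x−12210) + (31x^3+528x^2−3969x−61490)
  x^4+9x^3−9x^2−1211x−12210 = ((1/31)x−249/961)(31x^3+528x^2−3969x−61490) + ((245862/961)x^2−(245862/961)x−27044820/961)
  31x^3+528x^2−3969x−61490 = ((29791/245862)x+537199/245862)((245862/961)x^2−(245862/961)x−27044820/961) + (0)
Last nonzero remainder: (245862/961)x^2−(245862/961)x−27044820/961. Dividing through by 245862/961 gives the monic gcd x^2−x−110.

x^2−x−110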